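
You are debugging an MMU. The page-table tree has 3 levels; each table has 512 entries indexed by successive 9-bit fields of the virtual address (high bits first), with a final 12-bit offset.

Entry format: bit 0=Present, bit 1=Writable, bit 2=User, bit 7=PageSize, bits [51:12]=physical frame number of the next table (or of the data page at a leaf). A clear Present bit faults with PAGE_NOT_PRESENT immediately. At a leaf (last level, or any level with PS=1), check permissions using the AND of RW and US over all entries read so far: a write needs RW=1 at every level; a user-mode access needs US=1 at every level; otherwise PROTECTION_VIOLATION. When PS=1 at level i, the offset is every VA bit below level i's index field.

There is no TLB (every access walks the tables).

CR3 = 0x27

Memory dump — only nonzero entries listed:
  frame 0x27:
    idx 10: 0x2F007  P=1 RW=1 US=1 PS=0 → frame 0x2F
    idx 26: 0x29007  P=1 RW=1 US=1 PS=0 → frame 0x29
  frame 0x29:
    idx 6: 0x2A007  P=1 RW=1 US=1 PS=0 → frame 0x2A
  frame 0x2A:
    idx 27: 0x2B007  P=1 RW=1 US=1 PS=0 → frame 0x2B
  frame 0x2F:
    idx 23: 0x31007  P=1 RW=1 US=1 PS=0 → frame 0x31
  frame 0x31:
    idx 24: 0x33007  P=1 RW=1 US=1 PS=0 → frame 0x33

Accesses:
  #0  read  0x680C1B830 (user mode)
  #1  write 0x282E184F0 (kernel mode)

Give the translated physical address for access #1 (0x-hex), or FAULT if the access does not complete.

Per-access translation:
#0 VA=0x680C1B830 (r,user):
  lvl0: tbl 0x27, slot 26 ⇒ 0x29007 (P1/RW1/US1/PS0)
  lvl1: tbl 0x29, slot 6 ⇒ 0x2A007 (P1/RW1/US1/PS0)
  lvl2: tbl 0x2A, slot 27 ⇒ 0x2B007 (P1/RW1/US1/PS0)
  → PA=0x2B830  (3 entries read)
#1 VA=0x282E184F0 (w,kernel):
  lvl0: tbl 0x27, slot 10 ⇒ 0x2F007 (P1/RW1/US1/PS0)
  lvl1: tbl 0x2F, slot 23 ⇒ 0x31007 (P1/RW1/US1/PS0)
  lvl2: tbl 0x31, slot 24 ⇒ 0x33007 (P1/RW1/US1/PS0)
  → PA=0x334F0  (3 entries read)

Access #1 PA: 0x334F0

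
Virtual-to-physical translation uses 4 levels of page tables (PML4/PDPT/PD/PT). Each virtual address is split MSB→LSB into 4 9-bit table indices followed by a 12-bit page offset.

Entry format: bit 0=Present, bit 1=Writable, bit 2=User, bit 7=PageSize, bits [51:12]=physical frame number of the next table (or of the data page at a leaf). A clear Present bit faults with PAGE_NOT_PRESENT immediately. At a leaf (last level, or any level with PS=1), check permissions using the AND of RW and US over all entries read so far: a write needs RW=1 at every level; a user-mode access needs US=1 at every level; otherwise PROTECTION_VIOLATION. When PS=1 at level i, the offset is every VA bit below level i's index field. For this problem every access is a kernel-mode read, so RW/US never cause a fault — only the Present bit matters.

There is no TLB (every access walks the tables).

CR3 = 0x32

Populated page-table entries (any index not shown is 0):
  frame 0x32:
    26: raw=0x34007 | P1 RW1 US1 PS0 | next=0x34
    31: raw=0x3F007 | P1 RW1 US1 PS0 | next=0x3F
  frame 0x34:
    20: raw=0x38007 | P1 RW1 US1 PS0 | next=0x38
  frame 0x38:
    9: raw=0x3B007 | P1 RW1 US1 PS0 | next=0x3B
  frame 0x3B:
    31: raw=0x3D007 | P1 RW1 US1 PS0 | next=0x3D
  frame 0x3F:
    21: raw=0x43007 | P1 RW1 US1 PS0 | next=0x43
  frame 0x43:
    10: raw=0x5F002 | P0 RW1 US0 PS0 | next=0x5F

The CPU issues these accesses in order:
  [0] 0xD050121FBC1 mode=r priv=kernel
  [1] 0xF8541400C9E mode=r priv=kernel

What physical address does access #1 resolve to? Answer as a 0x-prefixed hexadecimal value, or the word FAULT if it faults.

Trace:
#0 VA=0xD050121FBC1 (r,kernel):
  L0: frame=0x32 idx=26 entry=0x34007 [P=1 RW=1 US=1 PS=0]
  L1: frame=0x34 idx=20 entry=0x38007 [P=1 RW=1 US=1 PS=0]
  L2: frame=0x38 idx=9 entry=0x3B007 [P=1 RW=1 US=1 PS=0]
  L3: frame=0x3B idx=31 entry=0x3D007 [P=1 RW=1 US=1 PS=0]
  ✓ 0x3DBC1  — 4 lookups
#1 VA=0xF8541400C9E (r,kernel):
  L0: frame=0x32 idx=31 entry=0x3F007 [P=1 RW=1 US=1 PS=0]
  L1: frame=0x3F idx=21 entry=0x43007 [P=1 RW=1 US=1 PS=0]
  L2: frame=0x43 idx=10 entry=0x5F002 [P=0 RW=1 US=0 PS=0]
  ⇒ fault: PAGE_NOT_PRESENT  — 3 lookups

Access #1 PA: FAULT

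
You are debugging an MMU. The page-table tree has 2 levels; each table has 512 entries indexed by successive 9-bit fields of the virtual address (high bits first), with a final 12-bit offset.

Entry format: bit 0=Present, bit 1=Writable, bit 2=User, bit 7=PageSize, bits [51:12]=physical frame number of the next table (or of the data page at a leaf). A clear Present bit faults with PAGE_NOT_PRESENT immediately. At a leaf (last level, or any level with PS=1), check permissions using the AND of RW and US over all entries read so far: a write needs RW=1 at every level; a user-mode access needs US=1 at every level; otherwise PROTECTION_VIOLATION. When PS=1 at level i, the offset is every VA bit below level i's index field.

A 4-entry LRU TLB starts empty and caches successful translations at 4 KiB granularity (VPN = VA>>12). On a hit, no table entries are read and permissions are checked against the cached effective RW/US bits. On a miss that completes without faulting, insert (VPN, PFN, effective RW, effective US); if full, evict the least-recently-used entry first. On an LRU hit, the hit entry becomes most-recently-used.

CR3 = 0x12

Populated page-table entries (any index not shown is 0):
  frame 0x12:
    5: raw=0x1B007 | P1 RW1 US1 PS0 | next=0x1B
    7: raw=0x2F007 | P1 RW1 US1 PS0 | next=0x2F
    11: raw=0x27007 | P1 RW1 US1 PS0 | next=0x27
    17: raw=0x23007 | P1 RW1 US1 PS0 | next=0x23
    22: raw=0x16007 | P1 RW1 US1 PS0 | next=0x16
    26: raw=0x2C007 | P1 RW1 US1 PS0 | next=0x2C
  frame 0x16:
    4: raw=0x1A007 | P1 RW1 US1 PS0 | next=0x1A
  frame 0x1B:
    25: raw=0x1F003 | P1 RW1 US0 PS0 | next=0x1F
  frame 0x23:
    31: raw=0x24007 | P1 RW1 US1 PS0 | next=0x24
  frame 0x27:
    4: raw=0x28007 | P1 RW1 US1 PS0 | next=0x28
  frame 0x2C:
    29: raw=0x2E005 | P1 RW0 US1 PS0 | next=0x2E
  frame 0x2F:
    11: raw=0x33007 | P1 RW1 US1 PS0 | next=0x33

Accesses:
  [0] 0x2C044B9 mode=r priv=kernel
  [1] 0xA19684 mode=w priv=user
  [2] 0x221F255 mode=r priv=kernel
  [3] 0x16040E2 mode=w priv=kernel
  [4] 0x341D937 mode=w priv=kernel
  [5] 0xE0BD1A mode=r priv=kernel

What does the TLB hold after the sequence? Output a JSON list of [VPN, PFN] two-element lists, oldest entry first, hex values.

Per-access translation:
#0 VA=0x2C044B9 (r,kernel):
  L0 @0x12[22] → 0x16007  P=1,RW=1,US=1,PS=0
  L1 @0x16[4] → 0x1A007  P=1,RW=1,US=1,PS=0
  ✓ 0x1A4B9  — 2 lookups
#1 VA=0xA19684 (w,user):
  L0 @0x12[5] → 0x1B007  P=1,RW=1,US=1,PS=0
  L1 @0x1B[25] → 0x1F003  P=1,RW=1,US=0,PS=0
  ✗ PROTECTION_VIOLATION  [2 reads]
#2 VA=0x221F255 (r,kernel):
  L0 @0x12[17] → 0x23007  P=1,RW=1,US=1,PS=0
  L1 @0x23[31] → 0x24007  P=1,RW=1,US=1,PS=0
  ✓ 0x24255  — 2 lookups
#3 VA=0x16040E2 (w,kernel):
  L0 @0x12[11] → 0x27007  P=1,RW=1,US=1,PS=0
  L1 @0x27[4] → 0x28007  P=1,RW=1,US=1,PS=0
  ✓ 0x280E2  — 2 lookups
#4 VA=0x341D937 (w,kernel):
  L0 @0x12[26] → 0x2C007  P=1,RW=1,US=1,PS=0
  L1 @0x2C[29] → 0x2E005  P=1,RW=0,US=1,PS=0
  ✗ PROTECTION_VIOLATION  [2 reads]
#5 VA=0xE0BD1A (r,kernel):
  L0 @0x12[7] → 0x2F007  P=1,RW=1,US=1,PS=0
  L1 @0x2F[11] → 0x33007  P=1,RW=1,US=1,PS=0
  ✓ 0x33D1A  — 2 lookups

TLB: [["0x2C04", "0x1A"], ["0x221F", "0x24"], ["0x1604", "0x28"], ["0xE0B", "0x33"]]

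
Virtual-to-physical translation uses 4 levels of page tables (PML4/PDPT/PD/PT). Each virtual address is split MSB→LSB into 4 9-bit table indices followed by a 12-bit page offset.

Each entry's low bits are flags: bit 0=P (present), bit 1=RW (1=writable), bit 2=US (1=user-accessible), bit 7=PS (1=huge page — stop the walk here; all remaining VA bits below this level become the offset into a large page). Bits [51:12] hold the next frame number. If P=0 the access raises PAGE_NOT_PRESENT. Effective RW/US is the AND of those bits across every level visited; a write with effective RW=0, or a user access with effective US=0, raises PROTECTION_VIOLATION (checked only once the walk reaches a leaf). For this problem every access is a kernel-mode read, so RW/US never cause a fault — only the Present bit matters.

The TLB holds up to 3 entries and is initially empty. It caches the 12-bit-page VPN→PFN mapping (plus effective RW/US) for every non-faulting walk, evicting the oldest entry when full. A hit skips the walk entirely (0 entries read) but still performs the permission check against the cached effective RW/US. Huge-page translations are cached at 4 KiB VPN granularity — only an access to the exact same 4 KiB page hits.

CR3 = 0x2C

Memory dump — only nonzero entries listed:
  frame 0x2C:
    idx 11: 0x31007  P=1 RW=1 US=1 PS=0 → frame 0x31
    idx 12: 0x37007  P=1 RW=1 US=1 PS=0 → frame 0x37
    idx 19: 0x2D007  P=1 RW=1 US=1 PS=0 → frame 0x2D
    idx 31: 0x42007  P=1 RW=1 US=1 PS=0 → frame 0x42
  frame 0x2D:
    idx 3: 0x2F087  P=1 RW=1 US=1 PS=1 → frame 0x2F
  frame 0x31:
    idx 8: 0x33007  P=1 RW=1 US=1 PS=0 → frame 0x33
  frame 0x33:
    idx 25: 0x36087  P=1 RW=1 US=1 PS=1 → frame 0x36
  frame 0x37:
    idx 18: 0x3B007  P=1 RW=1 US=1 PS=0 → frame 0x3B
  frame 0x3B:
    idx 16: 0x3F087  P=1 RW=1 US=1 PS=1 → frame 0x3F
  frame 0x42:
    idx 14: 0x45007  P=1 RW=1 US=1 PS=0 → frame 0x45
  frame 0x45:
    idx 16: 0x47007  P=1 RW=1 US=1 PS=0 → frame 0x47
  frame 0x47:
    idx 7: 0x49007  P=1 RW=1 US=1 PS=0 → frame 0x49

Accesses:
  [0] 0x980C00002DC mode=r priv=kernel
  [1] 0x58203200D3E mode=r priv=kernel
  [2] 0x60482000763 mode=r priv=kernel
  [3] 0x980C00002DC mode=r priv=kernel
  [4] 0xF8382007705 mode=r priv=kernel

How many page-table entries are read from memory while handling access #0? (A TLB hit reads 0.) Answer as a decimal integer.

Walk each access:
#0 VA=0x980C00002DC (r,kernel):
  L0 @0x2C[19] → 0x2D007  P=1,RW=1,US=1,PS=0
  L1 @0x2D[3] → 0x2F087  P=1,RW=1,US=1,PS=1
  → PA=0x2F2DC (huge @L1)  (2 entries read)
#1 VA=0x58203200D3E (r,kernel):
  L0 @0x2C[11] → 0x31007  P=1,RW=1,US=1,PS=0
  L1 @0x31[8] → 0x33007  P=1,RW=1,US=1,PS=0
  L2 @0x33[25] → 0x36087  P=1,RW=1,US=1,PS=1
  → PA=0x36D3E (huge @L2)  (3 entries read)
#2 VA=0x60482000763 (r,kernel):
  L0 @0x2C[12] → 0x37007  P=1,RW=1,US=1,PS=0
  L1 @0x37[18] → 0x3B007  P=1,RW=1,US=1,PS=0
  L2 @0x3B[16] → 0x3F087  P=1,RW=1,US=1,PS=1
  → PA=0x3F763 (huge @L2)  (3 entries read)
#3 VA=0x980C00002DC (r,kernel):
  TLB hit vpn=0x980C0000 → PA=0x2F2DC
#4 VA=0xF8382007705 (r,kernel):
  L0 @0x2C[31] → 0x42007  P=1,RW=1,US=1,PS=0
  L1 @0x42[14] → 0x45007  P=1,RW=1,US=1,PS=0
  L2 @0x45[16] → 0x47007  P=1,RW=1,US=1,PS=0
  L3 @0x47[7] → 0x49007  P=1,RW=1,US=1,PS=0
  → PA=0x49705  (4 entries read)

Entries read for #0: 2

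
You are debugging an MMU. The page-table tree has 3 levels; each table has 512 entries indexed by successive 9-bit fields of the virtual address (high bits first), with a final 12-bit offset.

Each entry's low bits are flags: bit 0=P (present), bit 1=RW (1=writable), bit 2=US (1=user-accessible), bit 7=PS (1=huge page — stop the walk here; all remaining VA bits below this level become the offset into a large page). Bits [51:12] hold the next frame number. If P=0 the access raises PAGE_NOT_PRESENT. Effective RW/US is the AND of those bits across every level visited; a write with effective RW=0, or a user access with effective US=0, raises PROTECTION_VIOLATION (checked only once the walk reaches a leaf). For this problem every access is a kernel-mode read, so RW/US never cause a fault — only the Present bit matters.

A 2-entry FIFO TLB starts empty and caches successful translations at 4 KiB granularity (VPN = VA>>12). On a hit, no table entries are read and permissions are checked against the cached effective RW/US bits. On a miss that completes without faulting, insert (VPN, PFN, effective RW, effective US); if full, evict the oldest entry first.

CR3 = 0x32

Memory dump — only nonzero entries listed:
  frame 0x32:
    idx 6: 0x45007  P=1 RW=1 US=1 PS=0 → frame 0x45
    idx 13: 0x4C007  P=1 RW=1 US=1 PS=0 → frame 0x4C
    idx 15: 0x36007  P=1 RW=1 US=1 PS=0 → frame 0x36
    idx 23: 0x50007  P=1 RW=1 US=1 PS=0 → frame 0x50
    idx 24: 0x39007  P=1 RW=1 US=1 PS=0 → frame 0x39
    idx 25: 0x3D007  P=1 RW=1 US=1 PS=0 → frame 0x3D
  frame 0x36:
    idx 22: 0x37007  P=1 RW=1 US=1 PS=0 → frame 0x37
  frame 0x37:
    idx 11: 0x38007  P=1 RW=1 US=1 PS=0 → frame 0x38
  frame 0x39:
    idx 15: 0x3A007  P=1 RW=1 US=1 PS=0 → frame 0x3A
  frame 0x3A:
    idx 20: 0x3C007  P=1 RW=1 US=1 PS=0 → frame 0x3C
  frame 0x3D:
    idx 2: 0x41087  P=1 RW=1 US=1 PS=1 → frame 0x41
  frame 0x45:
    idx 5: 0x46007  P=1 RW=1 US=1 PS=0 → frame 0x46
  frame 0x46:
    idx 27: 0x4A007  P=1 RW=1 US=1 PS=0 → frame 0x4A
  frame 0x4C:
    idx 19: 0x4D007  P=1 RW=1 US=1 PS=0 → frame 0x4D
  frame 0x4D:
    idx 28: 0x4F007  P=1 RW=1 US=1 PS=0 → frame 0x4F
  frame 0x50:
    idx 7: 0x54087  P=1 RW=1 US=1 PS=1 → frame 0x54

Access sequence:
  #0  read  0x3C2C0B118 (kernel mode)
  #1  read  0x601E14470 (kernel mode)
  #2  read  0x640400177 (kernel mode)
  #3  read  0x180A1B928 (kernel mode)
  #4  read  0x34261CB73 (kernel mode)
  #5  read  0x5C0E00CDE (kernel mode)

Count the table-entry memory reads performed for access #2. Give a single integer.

Walk each access:
#0 VA=0x3C2C0B118 (r,kernel):
  L0 @0x32[15] → 0x36007  P=1,RW=1,US=1,PS=0
  L1 @0x36[22] → 0x37007  P=1,RW=1,US=1,PS=0
  L2 @0x37[11] → 0x38007  P=1,RW=1,US=1,PS=0
  ⇒ phys 0x38118  [3 reads]
#1 VA=0x601E14470 (r,kernel):
  L0 @0x32[24] → 0x39007  P=1,RW=1,US=1,PS=0
  L1 @0x39[15] → 0x3A007  P=1,RW=1,US=1,PS=0
  L2 @0x3A[20] → 0x3C007  P=1,RW=1,US=1,PS=0
  ⇒ phys 0x3C470  [3 reads]
#2 VA=0x640400177 (r,kernel):
  L0 @0x32[25] → 0x3D007  P=1,RW=1,US=1,PS=0
  L1 @0x3D[2] → 0x41087  P=1,RW=1,US=1,PS=1
  ⇒ phys 0x41177 (huge @L1)  [2 reads]
#3 VA=0x180A1B928 (r,kernel):
  L0 @0x32[6] → 0x45007  P=1,RW=1,US=1,PS=0
  L1 @0x45[5] → 0x46007  P=1,RW=1,US=1,PS=0
  L2 @0x46[27] → 0x4A007  P=1,RW=1,US=1,PS=0
  ⇒ phys 0x4A928  [3 reads]
#4 VA=0x34261CB73 (r,kernel):
  L0 @0x32[13] → 0x4C007  P=1,RW=1,US=1,PS=0
  L1 @0x4C[19] → 0x4D007  P=1,RW=1,US=1,PS=0
  L2 @0x4D[28] → 0x4F007  P=1,RW=1,US=1,PS=0
  ⇒ phys 0x4FB73  [3 reads]
#5 VA=0x5C0E00CDE (r,kernel):
  L0 @0x32[23] → 0x50007  P=1,RW=1,US=1,PS=0
  L1 @0x50[7] → 0x54087  P=1,RW=1,US=1,PS=1
  ⇒ phys 0x54CDE (huge @L1)  [2 reads]

Entries read for #2: 2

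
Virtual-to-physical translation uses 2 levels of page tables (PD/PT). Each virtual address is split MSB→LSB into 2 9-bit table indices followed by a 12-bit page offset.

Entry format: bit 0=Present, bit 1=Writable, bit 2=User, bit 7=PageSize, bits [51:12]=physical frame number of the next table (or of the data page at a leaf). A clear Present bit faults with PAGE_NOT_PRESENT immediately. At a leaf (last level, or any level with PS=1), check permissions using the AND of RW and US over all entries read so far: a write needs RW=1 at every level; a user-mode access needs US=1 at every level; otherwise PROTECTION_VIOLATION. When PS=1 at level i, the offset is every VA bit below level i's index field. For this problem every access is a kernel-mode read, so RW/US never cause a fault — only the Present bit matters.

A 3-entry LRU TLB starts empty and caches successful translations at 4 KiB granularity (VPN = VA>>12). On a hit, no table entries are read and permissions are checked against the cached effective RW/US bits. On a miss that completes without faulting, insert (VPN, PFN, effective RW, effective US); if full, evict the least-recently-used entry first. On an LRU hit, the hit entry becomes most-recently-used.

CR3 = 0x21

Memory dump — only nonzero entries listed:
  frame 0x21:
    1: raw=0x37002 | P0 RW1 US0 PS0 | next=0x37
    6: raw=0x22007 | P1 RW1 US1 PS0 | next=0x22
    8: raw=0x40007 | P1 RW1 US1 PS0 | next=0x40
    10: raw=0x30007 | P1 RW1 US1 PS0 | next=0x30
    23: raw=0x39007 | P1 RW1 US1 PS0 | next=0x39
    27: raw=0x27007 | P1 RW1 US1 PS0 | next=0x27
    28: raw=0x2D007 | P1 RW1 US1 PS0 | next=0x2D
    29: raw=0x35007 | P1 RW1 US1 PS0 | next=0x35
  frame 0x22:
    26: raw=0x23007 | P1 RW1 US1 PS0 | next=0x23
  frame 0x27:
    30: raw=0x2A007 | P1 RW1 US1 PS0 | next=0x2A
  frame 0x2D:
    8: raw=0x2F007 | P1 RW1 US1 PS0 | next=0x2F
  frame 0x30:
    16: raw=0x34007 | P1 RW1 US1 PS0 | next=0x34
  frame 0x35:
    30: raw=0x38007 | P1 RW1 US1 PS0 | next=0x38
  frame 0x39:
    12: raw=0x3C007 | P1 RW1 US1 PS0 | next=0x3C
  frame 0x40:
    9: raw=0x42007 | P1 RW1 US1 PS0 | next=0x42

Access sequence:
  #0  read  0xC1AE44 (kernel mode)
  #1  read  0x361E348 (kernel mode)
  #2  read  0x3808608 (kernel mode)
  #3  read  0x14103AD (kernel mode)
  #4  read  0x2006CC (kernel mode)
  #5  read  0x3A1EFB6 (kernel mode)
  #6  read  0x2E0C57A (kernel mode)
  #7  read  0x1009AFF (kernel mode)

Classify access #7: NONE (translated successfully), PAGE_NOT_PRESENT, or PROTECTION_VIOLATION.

Per-access translation:
#0 VA=0xC1AE44 (r,kernel):
  lvl0: tbl 0x21, slot 6 ⇒ 0x22007 (P1/RW1/US1/PS0)
  lvl1: tbl 0x22, slot 26 ⇒ 0x23007 (P1/RW1/US1/PS0)
  ✓ 0x23E44  — 2 lookups
#1 VA=0x361E348 (r,kernel):
  lvl0: tbl 0x21, slot 27 ⇒ 0x27007 (P1/RW1/US1/PS0)
  lvl1: tbl 0x27, slot 30 ⇒ 0x2A007 (P1/RW1/US1/PS0)
  ✓ 0x2A348  — 2 lookups
#2 VA=0x3808608 (r,kernel):
  lvl0: tbl 0x21, slot 28 ⇒ 0x2D007 (P1/RW1/US1/PS0)
  lvl1: tbl 0x2D, slot 8 ⇒ 0x2F007 (P1/RW1/US1/PS0)
  ✓ 0x2F608  — 2 lookups
#3 VA=0x14103AD (r,kernel):
  lvl0: tbl 0x21, slot 10 ⇒ 0x30007 (P1/RW1/US1/PS0)
  lvl1: tbl 0x30, slot 16 ⇒ 0x34007 (P1/RW1/US1/PS0)
  ✓ 0x343AD  — 2 lookups
#4 VA=0x2006CC (r,kernel):
  lvl0: tbl 0x21, slot 1 ⇒ 0x37002 (P0/RW1/US0/PS0)
  ✗ PAGE_NOT_PRESENT  [1 reads]
#5 VA=0x3A1EFB6 (r,kernel):
  lvl0: tbl 0x21, slot 29 ⇒ 0x35007 (P1/RW1/US1/PS0)
  lvl1: tbl 0x35, slot 30 ⇒ 0x38007 (P1/RW1/US1/PS0)
  ✓ 0x38FB6  — 2 lookups
#6 VA=0x2E0C57A (r,kernel):
  lvl0: tbl 0x21, slot 23 ⇒ 0x39007 (P1/RW1/US1/PS0)
  lvl1: tbl 0x39, slot 12 ⇒ 0x3C007 (P1/RW1/US1/PS0)
  ✓ 0x3C57A  — 2 lookups
#7 VA=0x1009AFF (r,kernel):
  lvl0: tbl 0x21, slot 8 ⇒ 0x40007 (P1/RW1/US1/PS0)
  lvl1: tbl 0x40, slot 9 ⇒ 0x42007 (P1/RW1/US1/PS0)
  ✓ 0x42AFF  — 2 lookups

Access #7 fault: NONE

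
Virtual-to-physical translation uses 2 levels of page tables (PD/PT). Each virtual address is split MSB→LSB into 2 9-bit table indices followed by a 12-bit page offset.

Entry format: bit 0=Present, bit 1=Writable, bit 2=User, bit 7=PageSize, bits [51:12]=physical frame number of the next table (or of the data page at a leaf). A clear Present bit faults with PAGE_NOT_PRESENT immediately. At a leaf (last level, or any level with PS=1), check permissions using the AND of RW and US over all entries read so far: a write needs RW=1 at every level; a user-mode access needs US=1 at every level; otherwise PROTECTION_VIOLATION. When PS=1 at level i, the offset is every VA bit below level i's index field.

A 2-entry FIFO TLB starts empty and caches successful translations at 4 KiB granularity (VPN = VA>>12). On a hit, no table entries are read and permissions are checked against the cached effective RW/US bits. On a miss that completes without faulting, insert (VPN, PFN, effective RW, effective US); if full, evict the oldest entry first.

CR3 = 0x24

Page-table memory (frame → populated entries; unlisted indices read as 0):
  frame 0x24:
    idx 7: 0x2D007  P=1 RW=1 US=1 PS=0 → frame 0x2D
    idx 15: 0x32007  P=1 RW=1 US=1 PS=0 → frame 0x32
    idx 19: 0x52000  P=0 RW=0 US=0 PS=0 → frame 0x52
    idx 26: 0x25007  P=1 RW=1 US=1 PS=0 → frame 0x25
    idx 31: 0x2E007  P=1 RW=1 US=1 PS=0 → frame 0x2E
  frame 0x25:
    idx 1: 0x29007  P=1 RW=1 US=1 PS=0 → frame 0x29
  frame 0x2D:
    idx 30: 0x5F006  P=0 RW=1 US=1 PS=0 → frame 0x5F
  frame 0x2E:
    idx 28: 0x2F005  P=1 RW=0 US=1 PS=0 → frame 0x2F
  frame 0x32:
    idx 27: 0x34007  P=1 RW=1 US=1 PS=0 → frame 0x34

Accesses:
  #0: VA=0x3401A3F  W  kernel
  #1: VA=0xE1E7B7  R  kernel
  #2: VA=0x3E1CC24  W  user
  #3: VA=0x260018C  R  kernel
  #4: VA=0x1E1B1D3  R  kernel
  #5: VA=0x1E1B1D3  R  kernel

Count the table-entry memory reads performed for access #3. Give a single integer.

Per-access translation:
#0 VA=0x3401A3F (w,kernel):
  [0] read 0x24 idx=26: raw=0x25007 flags P=1 W=1 U=1 S=0
  [1] read 0x25 idx=1: raw=0x29007 flags P=1 W=1 U=1 S=0
  → PA=0x29A3F  (2 entries read)
#1 VA=0xE1E7B7 (r,kernel):
  [0] read 0x24 idx=7: raw=0x2D007 flags P=1 W=1 U=1 S=0
  [1] read 0x2D idx=30: raw=0x5F006 flags P=0 W=1 U=1 S=0
  ⇒ fault: PAGE_NOT_PRESENT  — 2 lookups
#2 VA=0x3E1CC24 (w,user):
  [0] read 0x24 idx=31: raw=0x2E007 flags P=1 W=1 U=1 S=0
  [1] read 0x2E idx=28: raw=0x2F005 flags P=1 W=0 U=1 S=0
  ⇒ fault: PROTECTION_VIOLATION  — 2 lookups
#3 VA=0x260018C (r,kernel):
  [0] read 0x24 idx=19: raw=0x52000 flags P=0 W=0 U=0 S=0
  ⇒ fault: PAGE_NOT_PRESENT  — 1 lookups
#4 VA=0x1E1B1D3 (r,kernel):
  [0] read 0x24 idx=15: raw=0x32007 flags P=1 W=1 U=1 S=0
  [1] read 0x32 idx=27: raw=0x34007 flags P=1 W=1 U=1 S=0
  → PA=0x341D3  (2 entries read)
#5 VA=0x1E1B1D3 (r,kernel):
  TLB hit vpn=0x1E1B → PA=0x341D3

Entries read for #3: 1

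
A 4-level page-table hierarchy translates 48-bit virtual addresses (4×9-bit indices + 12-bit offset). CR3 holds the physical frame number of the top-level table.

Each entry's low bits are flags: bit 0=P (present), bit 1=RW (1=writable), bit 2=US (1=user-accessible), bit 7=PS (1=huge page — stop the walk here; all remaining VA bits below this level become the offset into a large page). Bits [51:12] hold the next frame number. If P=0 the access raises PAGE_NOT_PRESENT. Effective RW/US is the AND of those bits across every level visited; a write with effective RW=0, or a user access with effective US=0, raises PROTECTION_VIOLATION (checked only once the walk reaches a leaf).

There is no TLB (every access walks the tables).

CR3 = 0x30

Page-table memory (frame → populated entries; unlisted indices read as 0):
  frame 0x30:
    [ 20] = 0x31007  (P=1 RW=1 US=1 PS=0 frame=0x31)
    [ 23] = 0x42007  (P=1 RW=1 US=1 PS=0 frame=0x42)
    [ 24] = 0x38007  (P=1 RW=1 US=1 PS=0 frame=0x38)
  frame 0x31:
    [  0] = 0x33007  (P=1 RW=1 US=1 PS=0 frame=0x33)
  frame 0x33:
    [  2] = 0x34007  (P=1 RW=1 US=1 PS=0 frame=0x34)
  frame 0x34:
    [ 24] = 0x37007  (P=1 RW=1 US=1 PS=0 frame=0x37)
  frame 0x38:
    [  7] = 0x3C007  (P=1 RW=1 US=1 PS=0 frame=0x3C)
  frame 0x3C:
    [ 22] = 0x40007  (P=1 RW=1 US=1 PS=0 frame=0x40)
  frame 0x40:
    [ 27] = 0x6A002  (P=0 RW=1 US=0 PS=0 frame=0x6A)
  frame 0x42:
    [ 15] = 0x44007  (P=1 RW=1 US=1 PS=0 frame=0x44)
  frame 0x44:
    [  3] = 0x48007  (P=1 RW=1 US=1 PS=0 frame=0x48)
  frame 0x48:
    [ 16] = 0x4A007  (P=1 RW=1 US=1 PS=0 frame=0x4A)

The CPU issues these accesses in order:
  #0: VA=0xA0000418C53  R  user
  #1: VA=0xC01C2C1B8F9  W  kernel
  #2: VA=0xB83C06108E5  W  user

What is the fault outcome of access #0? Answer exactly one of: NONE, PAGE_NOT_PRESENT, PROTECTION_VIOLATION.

Trace:
#0 VA=0xA0000418C53 (r,user):
  [0] read 0x30 idx=20: raw=0x31007 flags P=1 W=1 U=1 S=0
  [1] read 0x31 idx=0: raw=0x33007 flags P=1 W=1 U=1 S=0
  [2] read 0x33 idx=2: raw=0x34007 flags P=1 W=1 U=1 S=0
  [3] read 0x34 idx=24: raw=0x37007 flags P=1 W=1 U=1 S=0
  ⇒ phys 0x37C53  [4 reads]
#1 VA=0xC01C2C1B8F9 (w,kernel):
  [0] read 0x30 idx=24: raw=0x38007 flags P=1 W=1 U=1 S=0
  [1] read 0x38 idx=7: raw=0x3C007 flags P=1 W=1 U=1 S=0
  [2] read 0x3C idx=22: raw=0x40007 flags P=1 W=1 U=1 S=0
  [3] read 0x40 idx=27: raw=0x6A002 flags P=0 W=1 U=0 S=0
  → PAGE_NOT_PRESENT  (4 entries read)
#2 VA=0xB83C06108E5 (w,user):
  [0] read 0x30 idx=23: raw=0x42007 flags P=1 W=1 U=1 S=0
  [1] read 0x42 idx=15: raw=0x44007 flags P=1 W=1 U=1 S=0
  [2] read 0x44 idx=3: raw=0x48007 flags P=1 W=1 U=1 S=0
  [3] read 0x48 idx=16: raw=0x4A007 flags P=1 W=1 U=1 S=0
  ⇒ phys 0x4A8E5  [4 reads]

Access #0 fault: NONE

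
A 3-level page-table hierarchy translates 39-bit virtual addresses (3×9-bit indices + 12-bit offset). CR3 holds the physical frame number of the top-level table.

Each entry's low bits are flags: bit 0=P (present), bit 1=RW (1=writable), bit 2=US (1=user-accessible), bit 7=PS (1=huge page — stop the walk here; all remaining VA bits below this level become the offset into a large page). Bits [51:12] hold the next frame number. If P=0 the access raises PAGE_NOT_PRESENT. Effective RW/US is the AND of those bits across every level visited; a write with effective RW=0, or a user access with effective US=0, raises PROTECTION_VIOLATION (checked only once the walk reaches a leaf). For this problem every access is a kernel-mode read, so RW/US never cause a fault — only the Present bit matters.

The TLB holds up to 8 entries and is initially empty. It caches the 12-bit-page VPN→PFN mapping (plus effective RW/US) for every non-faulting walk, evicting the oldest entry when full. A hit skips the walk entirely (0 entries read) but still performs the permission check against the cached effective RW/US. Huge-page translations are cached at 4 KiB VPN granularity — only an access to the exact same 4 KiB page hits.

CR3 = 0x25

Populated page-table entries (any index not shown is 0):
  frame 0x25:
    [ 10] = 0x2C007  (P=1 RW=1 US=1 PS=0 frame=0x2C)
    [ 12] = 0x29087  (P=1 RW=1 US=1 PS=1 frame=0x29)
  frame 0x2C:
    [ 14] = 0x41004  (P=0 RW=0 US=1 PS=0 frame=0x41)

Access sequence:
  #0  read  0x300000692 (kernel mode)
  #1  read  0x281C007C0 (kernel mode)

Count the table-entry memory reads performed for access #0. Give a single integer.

Walk each access:
#0 VA=0x300000692 (r,kernel):
  L0: frame=0x25 idx=12 entry=0x29087 [P=1 RW=1 US=1 PS=1]
  → PA=0x29692 (huge @L0)  (1 entries read)
#1 VA=0x281C007C0 (r,kernel):
  L0: frame=0x25 idx=10 entry=0x2C007 [P=1 RW=1 US=1 PS=0]
  L1: frame=0x2C idx=14 entry=0x41004 [P=0 RW=0 US=1 PS=0]
  ⇒ fault: PAGE_NOT_PRESENT  — 2 lookups

Entries read for #0: 1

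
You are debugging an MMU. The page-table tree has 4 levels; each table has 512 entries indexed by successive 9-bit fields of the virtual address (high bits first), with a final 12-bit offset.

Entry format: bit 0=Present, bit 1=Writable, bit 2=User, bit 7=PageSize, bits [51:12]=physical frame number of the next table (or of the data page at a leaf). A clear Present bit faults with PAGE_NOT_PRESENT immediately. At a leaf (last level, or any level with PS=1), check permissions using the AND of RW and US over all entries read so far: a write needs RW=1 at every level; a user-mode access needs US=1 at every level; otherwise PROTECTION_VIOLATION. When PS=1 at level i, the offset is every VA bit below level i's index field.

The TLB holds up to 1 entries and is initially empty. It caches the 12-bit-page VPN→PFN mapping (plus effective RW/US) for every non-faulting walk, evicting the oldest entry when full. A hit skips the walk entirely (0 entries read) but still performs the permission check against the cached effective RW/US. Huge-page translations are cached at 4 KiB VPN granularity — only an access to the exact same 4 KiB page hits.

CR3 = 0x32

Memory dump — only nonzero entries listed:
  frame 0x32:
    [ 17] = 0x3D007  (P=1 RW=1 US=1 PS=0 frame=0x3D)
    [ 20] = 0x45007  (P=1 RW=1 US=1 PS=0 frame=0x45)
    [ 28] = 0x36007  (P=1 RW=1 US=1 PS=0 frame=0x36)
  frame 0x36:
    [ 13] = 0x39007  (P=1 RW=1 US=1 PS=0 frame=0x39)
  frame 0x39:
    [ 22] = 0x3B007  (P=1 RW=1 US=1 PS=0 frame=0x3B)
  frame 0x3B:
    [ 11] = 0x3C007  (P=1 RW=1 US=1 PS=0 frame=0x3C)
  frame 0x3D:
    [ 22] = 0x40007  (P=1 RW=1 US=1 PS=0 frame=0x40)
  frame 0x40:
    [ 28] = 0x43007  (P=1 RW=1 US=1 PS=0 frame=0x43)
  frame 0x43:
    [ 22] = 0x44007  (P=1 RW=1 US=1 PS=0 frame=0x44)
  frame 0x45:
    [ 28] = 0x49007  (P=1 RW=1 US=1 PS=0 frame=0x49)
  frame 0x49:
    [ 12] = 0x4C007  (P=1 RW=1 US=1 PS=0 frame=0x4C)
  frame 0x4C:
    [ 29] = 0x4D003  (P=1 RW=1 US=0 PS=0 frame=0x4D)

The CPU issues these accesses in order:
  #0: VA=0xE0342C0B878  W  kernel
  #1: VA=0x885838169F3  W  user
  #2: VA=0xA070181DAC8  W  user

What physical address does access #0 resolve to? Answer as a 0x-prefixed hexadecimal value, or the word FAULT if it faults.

Trace:
#0 VA=0xE0342C0B878 (w,kernel):
  lvl0: tbl 0x32, slot 28 ⇒ 0x36007 (P1/RW1/US1/PS0)
  lvl1: tbl 0x36, slot 13 ⇒ 0x39007 (P1/RW1/US1/PS0)
  lvl2: tbl 0x39, slot 22 ⇒ 0x3B007 (P1/RW1/US1/PS0)
  lvl3: tbl 0x3B, slot 11 ⇒ 0x3C007 (P1/RW1/US1/PS0)
  ⇒ phys 0x3C878  [4 reads]
#1 VA=0x885838169F3 (w,user):
  lvl0: tbl 0x32, slot 17 ⇒ 0x3D007 (P1/RW1/US1/PS0)
  lvl1: tbl 0x3D, slot 22 ⇒ 0x40007 (P1/RW1/US1/PS0)
  lvl2: tbl 0x40, slot 28 ⇒ 0x43007 (P1/RW1/US1/PS0)
  lvl3: tbl 0x43, slot 22 ⇒ 0x44007 (P1/RW1/US1/PS0)
  ⇒ phys 0x449F3  [4 reads]
#2 VA=0xA070181DAC8 (w,user):
  lvl0: tbl 0x32, slot 20 ⇒ 0x45007 (P1/RW1/US1/PS0)
  lvl1: tbl 0x45, slot 28 ⇒ 0x49007 (P1/RW1/US1/PS0)
  lvl2: tbl 0x49, slot 12 ⇒ 0x4C007 (P1/RW1/US1/PS0)
  lvl3: tbl 0x4C, slot 29 ⇒ 0x4D003 (P1/RW1/US0/PS0)
  ✗ PROTECTION_VIOLATION  [4 reads]

Access #0 PA: 0x3C878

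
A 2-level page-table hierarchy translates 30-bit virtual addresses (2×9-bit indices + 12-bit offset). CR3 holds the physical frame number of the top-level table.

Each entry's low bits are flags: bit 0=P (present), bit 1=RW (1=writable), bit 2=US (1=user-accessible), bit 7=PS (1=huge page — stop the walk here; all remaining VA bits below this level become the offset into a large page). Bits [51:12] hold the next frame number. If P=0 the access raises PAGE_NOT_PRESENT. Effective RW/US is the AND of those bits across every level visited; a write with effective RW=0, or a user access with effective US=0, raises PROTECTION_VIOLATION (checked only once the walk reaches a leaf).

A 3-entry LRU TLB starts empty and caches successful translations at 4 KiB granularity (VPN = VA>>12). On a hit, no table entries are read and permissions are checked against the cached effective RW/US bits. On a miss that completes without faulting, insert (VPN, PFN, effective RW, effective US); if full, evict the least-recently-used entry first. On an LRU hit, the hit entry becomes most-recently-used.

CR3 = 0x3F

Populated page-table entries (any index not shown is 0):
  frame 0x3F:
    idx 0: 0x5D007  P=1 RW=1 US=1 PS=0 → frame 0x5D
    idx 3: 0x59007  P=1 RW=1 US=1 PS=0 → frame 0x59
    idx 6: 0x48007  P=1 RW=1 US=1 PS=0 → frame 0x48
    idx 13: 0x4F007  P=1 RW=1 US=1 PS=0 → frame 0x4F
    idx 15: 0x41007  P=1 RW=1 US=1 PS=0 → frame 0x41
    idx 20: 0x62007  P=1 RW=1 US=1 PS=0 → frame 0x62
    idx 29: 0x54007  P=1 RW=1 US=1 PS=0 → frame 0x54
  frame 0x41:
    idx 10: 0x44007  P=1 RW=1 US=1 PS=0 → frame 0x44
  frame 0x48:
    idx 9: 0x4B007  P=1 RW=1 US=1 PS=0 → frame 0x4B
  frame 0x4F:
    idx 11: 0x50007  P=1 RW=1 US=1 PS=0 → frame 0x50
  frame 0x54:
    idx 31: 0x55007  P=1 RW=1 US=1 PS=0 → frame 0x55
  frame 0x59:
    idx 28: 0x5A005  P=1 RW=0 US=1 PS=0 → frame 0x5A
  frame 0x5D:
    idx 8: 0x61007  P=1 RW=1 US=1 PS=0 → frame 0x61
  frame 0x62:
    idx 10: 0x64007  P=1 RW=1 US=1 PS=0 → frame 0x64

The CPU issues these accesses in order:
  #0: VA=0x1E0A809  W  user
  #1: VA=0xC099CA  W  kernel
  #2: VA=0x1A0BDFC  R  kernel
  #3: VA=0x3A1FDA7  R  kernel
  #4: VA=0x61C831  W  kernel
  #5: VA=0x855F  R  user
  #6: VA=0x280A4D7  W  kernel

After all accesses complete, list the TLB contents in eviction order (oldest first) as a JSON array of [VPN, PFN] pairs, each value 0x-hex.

Per-access translation:
#0 VA=0x1E0A809 (w,user):
  lvl0: tbl 0x3F, slot 15 ⇒ 0x41007 (P1/RW1/US1/PS0)
  lvl1: tbl 0x41, slot 10 ⇒ 0x44007 (P1/RW1/US1/PS0)
  → PA=0x44809  (2 entries read)
#1 VA=0xC099CA (w,kernel):
  lvl0: tbl 0x3F, slot 6 ⇒ 0x48007 (P1/RW1/US1/PS0)
  lvl1: tbl 0x48, slot 9 ⇒ 0x4B007 (P1/RW1/US1/PS0)
  → PA=0x4B9CA  (2 entries read)
#2 VA=0x1A0BDFC (r,kernel):
  lvl0: tbl 0x3F, slot 13 ⇒ 0x4F007 (P1/RW1/US1/PS0)
  lvl1: tbl 0x4F, slot 11 ⇒ 0x50007 (P1/RW1/US1/PS0)
  → PA=0x50DFC  (2 entries read)
#3 VA=0x3A1FDA7 (r,kernel):
  lvl0: tbl 0x3F, slot 29 ⇒ 0x54007 (P1/RW1/US1/PS0)
  lvl1: tbl 0x54, slot 31 ⇒ 0x55007 (P1/RW1/US1/PS0)
  → PA=0x55DA7  (2 entries read)
#4 VA=0x61C831 (w,kernel):
  lvl0: tbl 0x3F, slot 3 ⇒ 0x59007 (P1/RW1/US1/PS0)
  lvl1: tbl 0x59, slot 28 ⇒ 0x5A005 (P1/RW0/US1/PS0)
  ✗ PROTECTION_VIOLATION  [2 reads]
#5 VA=0x855F (r,user):
  lvl0: tbl 0x3F, slot 0 ⇒ 0x5D007 (P1/RW1/US1/PS0)
  lvl1: tbl 0x5D, slot 8 ⇒ 0x61007 (P1/RW1/US1/PS0)
  → PA=0x6155F  (2 entries read)
#6 VA=0x280A4D7 (w,kernel):
  lvl0: tbl 0x3F, slot 20 ⇒ 0x62007 (P1/RW1/US1/PS0)
  lvl1: tbl 0x62, slot 10 ⇒ 0x64007 (P1/RW1/US1/PS0)
  → PA=0x644D7  (2 entries read)

TLB: [["0x3A1F", "0x55"], ["0x8", "0x61"], ["0x280A", "0x64"]]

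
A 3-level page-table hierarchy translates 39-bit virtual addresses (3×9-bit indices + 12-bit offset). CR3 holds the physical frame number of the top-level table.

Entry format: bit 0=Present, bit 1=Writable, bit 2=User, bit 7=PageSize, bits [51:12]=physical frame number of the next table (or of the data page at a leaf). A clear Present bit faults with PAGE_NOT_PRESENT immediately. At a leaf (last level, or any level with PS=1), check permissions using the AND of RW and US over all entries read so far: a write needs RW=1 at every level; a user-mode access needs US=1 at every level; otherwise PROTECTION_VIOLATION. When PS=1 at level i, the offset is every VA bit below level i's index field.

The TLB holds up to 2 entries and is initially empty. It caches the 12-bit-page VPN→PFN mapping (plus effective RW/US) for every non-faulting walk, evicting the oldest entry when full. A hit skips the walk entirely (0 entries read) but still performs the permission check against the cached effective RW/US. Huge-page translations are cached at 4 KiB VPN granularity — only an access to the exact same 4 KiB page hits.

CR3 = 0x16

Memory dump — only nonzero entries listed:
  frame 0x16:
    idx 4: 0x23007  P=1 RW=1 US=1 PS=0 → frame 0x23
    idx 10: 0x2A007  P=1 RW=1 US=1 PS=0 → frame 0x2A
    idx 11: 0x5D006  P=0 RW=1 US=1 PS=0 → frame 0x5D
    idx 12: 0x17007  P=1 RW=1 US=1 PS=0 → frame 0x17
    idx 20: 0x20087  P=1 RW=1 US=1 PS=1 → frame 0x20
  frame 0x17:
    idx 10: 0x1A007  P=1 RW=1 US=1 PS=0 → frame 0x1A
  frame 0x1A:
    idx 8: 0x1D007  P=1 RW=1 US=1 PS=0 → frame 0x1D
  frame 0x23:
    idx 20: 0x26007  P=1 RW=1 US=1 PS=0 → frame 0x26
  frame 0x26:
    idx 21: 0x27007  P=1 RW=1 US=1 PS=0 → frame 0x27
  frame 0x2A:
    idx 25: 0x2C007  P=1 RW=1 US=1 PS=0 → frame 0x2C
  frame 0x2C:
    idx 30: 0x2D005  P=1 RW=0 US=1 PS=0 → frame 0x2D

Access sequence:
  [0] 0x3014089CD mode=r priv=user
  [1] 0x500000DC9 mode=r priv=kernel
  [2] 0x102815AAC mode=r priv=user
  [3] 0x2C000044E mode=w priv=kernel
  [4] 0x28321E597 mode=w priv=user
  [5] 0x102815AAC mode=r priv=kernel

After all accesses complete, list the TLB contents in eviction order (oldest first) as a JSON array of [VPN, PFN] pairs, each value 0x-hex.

Trace:
#0 VA=0x3014089CD (r,user):
  L0 @0x16[12] → 0x17007  P=1,RW=1,US=1,PS=0
  L1 @0x17[10] → 0x1A007  P=1,RW=1,US=1,PS=0
  L2 @0x1A[8] → 0x1D007  P=1,RW=1,US=1,PS=0
  ⇒ phys 0x1D9CD  [3 reads]
#1 VA=0x500000DC9 (r,kernel):
  L0 @0x16[20] → 0x20087  P=1,RW=1,US=1,PS=1
  ⇒ phys 0x20DC9 (huge @L0)  [1 reads]
#2 VA=0x102815AAC (r,user):
  L0 @0x16[4] → 0x23007  P=1,RW=1,US=1,PS=0
  L1 @0x23[20] → 0x26007  P=1,RW=1,US=1,PS=0
  L2 @0x26[21] → 0x27007  P=1,RW=1,US=1,PS=0
  ⇒ phys 0x27AAC  [3 reads]
#3 VA=0x2C000044E (w,kernel):
  L0 @0x16[11] → 0x5D006  P=0,RW=1,US=1,PS=0
  → PAGE_NOT_PRESENT  (1 entries read)
#4 VA=0x28321E597 (w,user):
  L0 @0x16[10] → 0x2A007  P=1,RW=1,US=1,PS=0
  L1 @0x2A[25] → 0x2C007  P=1,RW=1,US=1,PS=0
  L2 @0x2C[30] → 0x2D005  P=1,RW=0,US=1,PS=0
  → PROTECTION_VIOLATION  (3 entries read)
#5 VA=0x102815AAC (r,kernel):
  TLB hit vpn=0x102815 → PA=0x27AAC

TLB: [["0x500000", "0x20"], ["0x102815", "0x27"]]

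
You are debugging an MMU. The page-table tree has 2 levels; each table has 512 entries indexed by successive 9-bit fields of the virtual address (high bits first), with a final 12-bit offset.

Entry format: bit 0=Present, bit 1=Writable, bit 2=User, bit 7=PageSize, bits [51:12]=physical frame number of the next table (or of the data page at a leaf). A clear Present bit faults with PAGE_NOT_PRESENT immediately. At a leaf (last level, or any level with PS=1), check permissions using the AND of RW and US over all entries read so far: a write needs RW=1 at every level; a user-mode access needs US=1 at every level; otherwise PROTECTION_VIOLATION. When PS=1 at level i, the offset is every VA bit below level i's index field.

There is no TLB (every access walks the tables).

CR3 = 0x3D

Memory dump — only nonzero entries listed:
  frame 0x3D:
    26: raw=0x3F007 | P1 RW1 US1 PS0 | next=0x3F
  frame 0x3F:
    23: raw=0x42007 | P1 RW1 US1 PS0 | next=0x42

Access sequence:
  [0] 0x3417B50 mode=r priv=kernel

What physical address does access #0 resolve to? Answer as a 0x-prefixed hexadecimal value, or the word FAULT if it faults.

Per-access translation:
#0 VA=0x3417B50 (r,kernel):
  lvl0: tbl 0x3D, slot 26 ⇒ 0x3F007 (P1/RW1/US1/PS0)
  lvl1: tbl 0x3F, slot 23 ⇒ 0x42007 (P1/RW1/US1/PS0)
  ⇒ phys 0x42B50  [2 reads]

Access #0 PA: 0x42B50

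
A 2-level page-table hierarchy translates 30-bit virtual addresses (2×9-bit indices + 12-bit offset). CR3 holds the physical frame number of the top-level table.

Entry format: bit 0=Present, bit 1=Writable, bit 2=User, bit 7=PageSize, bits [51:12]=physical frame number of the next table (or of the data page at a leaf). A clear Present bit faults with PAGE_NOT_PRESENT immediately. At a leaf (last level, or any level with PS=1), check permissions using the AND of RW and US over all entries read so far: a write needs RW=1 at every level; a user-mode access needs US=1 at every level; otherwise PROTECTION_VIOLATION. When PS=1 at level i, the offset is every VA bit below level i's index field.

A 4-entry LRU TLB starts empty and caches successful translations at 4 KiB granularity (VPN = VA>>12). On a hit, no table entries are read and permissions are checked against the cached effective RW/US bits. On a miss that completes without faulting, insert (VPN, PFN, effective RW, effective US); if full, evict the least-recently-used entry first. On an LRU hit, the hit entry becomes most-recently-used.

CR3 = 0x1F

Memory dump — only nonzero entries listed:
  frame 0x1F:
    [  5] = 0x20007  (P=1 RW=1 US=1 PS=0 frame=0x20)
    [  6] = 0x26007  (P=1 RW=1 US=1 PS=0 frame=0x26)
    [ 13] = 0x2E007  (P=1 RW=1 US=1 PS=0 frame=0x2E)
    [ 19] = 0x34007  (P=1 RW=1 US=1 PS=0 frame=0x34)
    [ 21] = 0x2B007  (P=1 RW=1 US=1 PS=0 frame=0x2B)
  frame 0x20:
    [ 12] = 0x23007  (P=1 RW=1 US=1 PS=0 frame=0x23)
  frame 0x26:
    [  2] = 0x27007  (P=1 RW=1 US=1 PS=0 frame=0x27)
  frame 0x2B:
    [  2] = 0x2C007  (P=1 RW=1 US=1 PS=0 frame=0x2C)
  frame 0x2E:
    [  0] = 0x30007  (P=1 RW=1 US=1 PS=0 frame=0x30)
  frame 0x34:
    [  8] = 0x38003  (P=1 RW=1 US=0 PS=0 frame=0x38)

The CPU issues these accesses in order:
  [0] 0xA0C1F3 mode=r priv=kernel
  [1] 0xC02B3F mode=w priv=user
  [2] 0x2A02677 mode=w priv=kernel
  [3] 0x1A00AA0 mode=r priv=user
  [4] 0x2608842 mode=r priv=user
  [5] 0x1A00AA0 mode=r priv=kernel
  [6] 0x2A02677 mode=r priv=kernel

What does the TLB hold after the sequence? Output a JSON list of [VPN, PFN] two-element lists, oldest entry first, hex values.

Walk each access:
#0 VA=0xA0C1F3 (r,kernel):
  L0 @0x1F[5] → 0x20007  P=1,RW=1,US=1,PS=0
  L1 @0x20[12] → 0x23007  P=1,RW=1,US=1,PS=0
  ✓ 0x231F3  — 2 lookups
#1 VA=0xC02B3F (w,user):
  L0 @0x1F[6] → 0x26007  P=1,RW=1,US=1,PS=0
  L1 @0x26[2] → 0x27007  P=1,RW=1,US=1,PS=0
  ✓ 0x27B3F  — 2 lookups
#2 VA=0x2A02677 (w,kernel):
  L0 @0x1F[21] → 0x2B007  P=1,RW=1,US=1,PS=0
  L1 @0x2B[2] → 0x2C007  P=1,RW=1,US=1,PS=0
  ✓ 0x2C677  — 2 lookups
#3 VA=0x1A00AA0 (r,user):
  L0 @0x1F[13] → 0x2E007  P=1,RW=1,US=1,PS=0
  L1 @0x2E[0] → 0x30007  P=1,RW=1,US=1,PS=0
  ✓ 0x30AA0  — 2 lookups
#4 VA=0x2608842 (r,user):
  L0 @0x1F[19] → 0x34007  P=1,RW=1,US=1,PS=0
  L1 @0x34[8] → 0x38003  P=1,RW=1,US=0,PS=0
  ✗ PROTECTION_VIOLATION  [2 reads]
#5 VA=0x1A00AA0 (r,kernel):
  TLB hit vpn=0x1A00 → PA=0x30AA0
#6 VA=0x2A02677 (r,kernel):
  TLB hit vpn=0x2A02 → PA=0x2C677

TLB: [["0xA0C", "0x23"], ["0xC02", "0x27"], ["0x1A00", "0x30"], ["0x2A02", "0x2C"]]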